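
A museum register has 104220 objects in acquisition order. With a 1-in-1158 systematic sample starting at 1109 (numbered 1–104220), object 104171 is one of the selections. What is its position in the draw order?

90

k = 1158
position = (104171 − 1109)/1158 + 1 = 103062/1158 + 1 = 89 + 1 = 90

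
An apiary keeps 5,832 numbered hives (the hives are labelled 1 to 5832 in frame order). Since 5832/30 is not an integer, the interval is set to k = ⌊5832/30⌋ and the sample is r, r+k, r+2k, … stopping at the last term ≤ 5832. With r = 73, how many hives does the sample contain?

30

k = ⌊5832/30⌋ = 194
Achieved size = ⌊(5832 − 73)/194⌋ + 1 = ⌊5759/194⌋ + 1 = 29 + 1 = 30
(last selection: 73 + 29×194 = 5699 ≤ 5832; next would be 5893 > 5832)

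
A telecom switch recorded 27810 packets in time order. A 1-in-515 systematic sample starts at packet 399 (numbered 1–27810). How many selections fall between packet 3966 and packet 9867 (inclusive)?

12

k = 515
First selection ≥ 3966: 399 + ⌈(3966−399)/515⌉·515 = 399 + 7×515 = 4004
Last selection ≤ 9867: 399 + ⌊(9867−399)/515⌋·515 = 399 + 18×515 = 9669
Count = 18 − 7 + 1 = 12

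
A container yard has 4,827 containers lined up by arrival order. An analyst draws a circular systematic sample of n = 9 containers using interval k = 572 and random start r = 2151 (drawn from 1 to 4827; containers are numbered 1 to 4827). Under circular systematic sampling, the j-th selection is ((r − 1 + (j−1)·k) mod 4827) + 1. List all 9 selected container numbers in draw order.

2151, 2723, 3295, 3867, 4439, 184, 756, 1328, 1900

Selection 1: 2151
Selection 2: 2151 + 572 = 2723
Selection 3: 2723 + 572 = 3295
Selection 4: 3295 + 572 = 3867
Selection 5: 3867 + 572 = 4439
Selection 6: 4439 + 572 = 5011 → 5011 − 4827 = 184
Selection 7: 184 + 572 = 756
Selection 8: 756 + 572 = 1328
Selection 9: 1328 + 572 = 1900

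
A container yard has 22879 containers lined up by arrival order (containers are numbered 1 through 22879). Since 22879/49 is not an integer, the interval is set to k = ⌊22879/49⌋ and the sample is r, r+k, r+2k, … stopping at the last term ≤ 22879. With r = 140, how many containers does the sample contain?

k = ⌊22879/49⌋ = 466
Achieved size = ⌊(22879 − 140)/466⌋ + 1 = ⌊22739/466⌋ + 1 = 48 + 1 = 49
(last selection: 140 + 48×466 = 22508 ≤ 22879; next would be 22974 > 22879)

49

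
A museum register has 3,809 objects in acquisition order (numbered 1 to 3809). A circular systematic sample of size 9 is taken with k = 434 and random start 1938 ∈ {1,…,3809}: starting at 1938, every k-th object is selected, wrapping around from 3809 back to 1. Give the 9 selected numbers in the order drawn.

1938, 2372, 2806, 3240, 3674, 299, 733, 1167, 1601

Selection 1: 1938
Selection 2: 1938 + 434 = 2372
Selection 3: 2372 + 434 = 2806
Selection 4: 2806 + 434 = 3240
Selection 5: 3240 + 434 = 3674
Selection 6: 3674 + 434 = 4108 → 4108 − 3809 = 299
Selection 7: 299 + 434 = 733
Selection 8: 733 + 434 = 1167
Selection 9: 1167 + 434 = 1601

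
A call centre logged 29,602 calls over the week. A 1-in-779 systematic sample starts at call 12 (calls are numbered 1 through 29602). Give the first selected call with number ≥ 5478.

6244

k = 779
Steps past start: ⌈(5478 − 12)/779⌉ = ⌈5466/779⌉ = 8
Selected call: 12 + 8×779 = 6244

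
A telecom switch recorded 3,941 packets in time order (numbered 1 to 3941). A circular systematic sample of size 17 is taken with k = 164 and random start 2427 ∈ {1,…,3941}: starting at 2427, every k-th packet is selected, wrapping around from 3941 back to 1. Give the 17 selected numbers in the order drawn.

Selection 1: 2427
Selection 2: 2427 + 164 = 2591
Selection 3: 2591 + 164 = 2755
Selection 4: 2755 + 164 = 2919
Selection 5: 2919 + 164 = 3083
Selection 6: 3083 + 164 = 3247
Selection 7: 3247 + 164 = 3411
Selection 8: 3411 + 164 = 3575
Selection 9: 3575 + 164 = 3739
Selection 10: 3739 + 164 = 3903
Selection 11: 3903 + 164 = 4067 → 4067 − 3941 = 126
Selection 12: 126 + 164 = 290
Selection 13: 290 + 164 = 454
Selection 14: 454 + 164 = 618
Selection 15: 618 + 164 = 782
Selection 16: 782 + 164 = 946
Selection 17: 946 + 164 = 1110

2427, 2591, 2755, 2919, 3083, 3247, 3411, 3575, 3739, 3903, 126, 290, 454, 618, 782, 946, 1110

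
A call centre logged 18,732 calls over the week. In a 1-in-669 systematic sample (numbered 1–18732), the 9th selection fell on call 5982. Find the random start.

k = 669
r = 5982 − (9−1)×669 = 5982 − 5352 = 630

630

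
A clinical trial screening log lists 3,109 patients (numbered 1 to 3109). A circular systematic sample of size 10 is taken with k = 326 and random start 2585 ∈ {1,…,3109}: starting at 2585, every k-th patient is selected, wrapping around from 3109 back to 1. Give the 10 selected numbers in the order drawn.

2585, 2911, 128, 454, 780, 1106, 1432, 1758, 2084, 2410

Selection 1: 2585
Selection 2: 2585 + 326 = 2911
Selection 3: 2911 + 326 = 3237 → 3237 − 3109 = 128
Selection 4: 128 + 326 = 454
Selection 5: 454 + 326 = 780
Selection 6: 780 + 326 = 1106
Selection 7: 1106 + 326 = 1432
Selection 8: 1432 + 326 = 1758
Selection 9: 1758 + 326 = 2084
Selection 10: 2084 + 326 = 2410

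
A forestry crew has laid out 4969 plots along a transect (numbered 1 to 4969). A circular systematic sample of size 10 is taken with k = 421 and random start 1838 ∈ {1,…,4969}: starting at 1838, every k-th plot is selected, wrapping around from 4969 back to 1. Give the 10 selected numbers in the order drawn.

1838, 2259, 2680, 3101, 3522, 3943, 4364, 4785, 237, 658

Selection 1: 1838
Selection 2: 1838 + 421 = 2259
Selection 3: 2259 + 421 = 2680
Selection 4: 2680 + 421 = 3101
Selection 5: 3101 + 421 = 3522
Selection 6: 3522 + 421 = 3943
Selection 7: 3943 + 421 = 4364
Selection 8: 4364 + 421 = 4785
Selection 9: 4785 + 421 = 5206 → 5206 − 4969 = 237
Selection 10: 237 + 421 = 658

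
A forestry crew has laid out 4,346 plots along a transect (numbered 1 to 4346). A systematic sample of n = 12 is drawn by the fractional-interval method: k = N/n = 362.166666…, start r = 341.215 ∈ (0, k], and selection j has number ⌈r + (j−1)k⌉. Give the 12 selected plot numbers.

j=1: r + 0k = 341.215 → ⌈·⌉ = 342
j=2: r + 1k = 703.381666… → ⌈·⌉ = 704
j=3: r + 2k = 1065.548333… → ⌈·⌉ = 1066
j=4: r + 3k = 1427.715 → ⌈·⌉ = 1428
j=5: r + 4k = 1789.881666… → ⌈·⌉ = 1790
j=6: r + 5k = 2152.048333… → ⌈·⌉ = 2153
j=7: r + 6k = 2514.215 → ⌈·⌉ = 2515
j=8: r + 7k = 2876.381666… → ⌈·⌉ = 2877
j=9: r + 8k = 3238.548333… → ⌈·⌉ = 3239
j=10: r + 9k = 3600.715 → ⌈·⌉ = 3601
j=11: r + 10k = 3962.881666… → ⌈·⌉ = 3963
j=12: r + 11k = 4325.048333… → ⌈·⌉ = 4326

342, 704, 1066, 1428, 1790, 2153, 2515, 2877, 3239, 3601, 3963, 4326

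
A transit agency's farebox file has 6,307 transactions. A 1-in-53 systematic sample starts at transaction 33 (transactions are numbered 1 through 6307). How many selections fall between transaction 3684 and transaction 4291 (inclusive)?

12

k = 53
First selection ≥ 3684: 33 + ⌈(3684−33)/53⌉·53 = 33 + 69×53 = 3690
Last selection ≤ 4291: 33 + ⌊(4291−33)/53⌋·53 = 33 + 80×53 = 4273
Count = 80 − 69 + 1 = 12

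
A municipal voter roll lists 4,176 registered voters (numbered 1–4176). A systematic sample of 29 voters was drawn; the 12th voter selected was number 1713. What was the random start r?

129

k = 4176/29 = 144
r = 1713 − (12−1)×144 = 1713 − 1584 = 129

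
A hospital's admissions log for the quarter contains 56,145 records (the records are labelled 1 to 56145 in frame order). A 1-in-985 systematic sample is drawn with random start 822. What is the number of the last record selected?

55982

k = 985
57th selection = r + (57−1)·k = 822 + 56×985 = 822 + 55160 = 55982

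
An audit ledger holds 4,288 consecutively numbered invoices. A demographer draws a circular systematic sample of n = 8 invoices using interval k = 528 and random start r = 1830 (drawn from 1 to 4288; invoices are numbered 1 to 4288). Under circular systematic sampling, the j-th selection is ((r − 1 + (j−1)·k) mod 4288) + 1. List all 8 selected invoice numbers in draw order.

1830, 2358, 2886, 3414, 3942, 182, 710, 1238

Selection 1: 1830
Selection 2: 1830 + 528 = 2358
Selection 3: 2358 + 528 = 2886
Selection 4: 2886 + 528 = 3414
Selection 5: 3414 + 528 = 3942
Selection 6: 3942 + 528 = 4470 → 4470 − 4288 = 182
Selection 7: 182 + 528 = 710
Selection 8: 710 + 528 = 1238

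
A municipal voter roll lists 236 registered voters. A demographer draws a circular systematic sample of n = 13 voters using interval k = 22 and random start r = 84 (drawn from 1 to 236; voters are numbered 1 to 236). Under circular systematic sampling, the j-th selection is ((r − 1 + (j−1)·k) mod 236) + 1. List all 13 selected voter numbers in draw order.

Selection 1: 84
Selection 2: 84 + 22 = 106
Selection 3: 106 + 22 = 128
Selection 4: 128 + 22 = 150
Selection 5: 150 + 22 = 172
Selection 6: 172 + 22 = 194
Selection 7: 194 + 22 = 216
Selection 8: 216 + 22 = 238 → 238 − 236 = 2
Selection 9: 2 + 22 = 24
Selection 10: 24 + 22 = 46
Selection 11: 46 + 22 = 68
Selection 12: 68 + 22 = 90
Selection 13: 90 + 22 = 112

84, 106, 128, 150, 172, 194, 216, 2, 24, 46, 68, 90, 112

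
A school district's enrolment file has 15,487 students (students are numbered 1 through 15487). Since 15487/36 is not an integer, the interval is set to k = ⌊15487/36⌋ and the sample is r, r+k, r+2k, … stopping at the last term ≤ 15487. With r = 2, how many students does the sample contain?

37

k = ⌊15487/36⌋ = 430
Achieved size = ⌊(15487 − 2)/430⌋ + 1 = ⌊15485/430⌋ + 1 = 36 + 1 = 37
(last selection: 2 + 36×430 = 15482 ≤ 15487; next would be 15912 > 15487)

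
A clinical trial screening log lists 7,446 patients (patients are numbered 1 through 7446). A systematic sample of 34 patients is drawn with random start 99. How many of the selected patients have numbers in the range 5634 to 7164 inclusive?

k = 7446/34 = 219
First selection ≥ 5634: 99 + ⌈(5634−99)/219⌉·219 = 99 + 26×219 = 5793
Last selection ≤ 7164: 99 + ⌊(7164−99)/219⌋·219 = 99 + 32×219 = 7107
Count = 32 − 26 + 1 = 7

7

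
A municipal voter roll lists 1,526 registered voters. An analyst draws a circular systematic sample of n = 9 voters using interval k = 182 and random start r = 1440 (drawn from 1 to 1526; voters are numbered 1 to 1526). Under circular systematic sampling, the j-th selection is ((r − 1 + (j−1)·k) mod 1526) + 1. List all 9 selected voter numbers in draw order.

Selection 1: 1440
Selection 2: 1440 + 182 = 1622 → 1622 − 1526 = 96
Selection 3: 96 + 182 = 278
Selection 4: 278 + 182 = 460
Selection 5: 460 + 182 = 642
Selection 6: 642 + 182 = 824
Selection 7: 824 + 182 = 1006
Selection 8: 1006 + 182 = 1188
Selection 9: 1188 + 182 = 1370

1440, 96, 278, 460, 642, 824, 1006, 1188, 1370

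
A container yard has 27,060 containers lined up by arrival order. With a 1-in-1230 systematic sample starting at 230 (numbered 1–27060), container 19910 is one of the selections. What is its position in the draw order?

17

k = 1230
position = (19910 − 230)/1230 + 1 = 19680/1230 + 1 = 16 + 1 = 17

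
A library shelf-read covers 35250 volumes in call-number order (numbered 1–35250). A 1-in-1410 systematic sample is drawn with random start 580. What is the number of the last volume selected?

34420

k = 1410
25th selection = r + (25−1)·k = 580 + 24×1410 = 580 + 33840 = 34420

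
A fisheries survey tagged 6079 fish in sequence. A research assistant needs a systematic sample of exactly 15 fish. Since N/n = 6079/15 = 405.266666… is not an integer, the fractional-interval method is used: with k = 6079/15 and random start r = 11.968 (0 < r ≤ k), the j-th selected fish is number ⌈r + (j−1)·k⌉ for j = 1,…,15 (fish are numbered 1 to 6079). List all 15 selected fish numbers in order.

j=1: r + 0k = 11.968 → ⌈·⌉ = 12
j=2: r + 1k = 417.234666… → ⌈·⌉ = 418
j=3: r + 2k = 822.501333… → ⌈·⌉ = 823
j=4: r + 3k = 1227.768 → ⌈·⌉ = 1228
j=5: r + 4k = 1633.034666… → ⌈·⌉ = 1634
j=6: r + 5k = 2038.301333… → ⌈·⌉ = 2039
j=7: r + 6k = 2443.568 → ⌈·⌉ = 2444
j=8: r + 7k = 2848.834666… → ⌈·⌉ = 2849
j=9: r + 8k = 3254.101333… → ⌈·⌉ = 3255
j=10: r + 9k = 3659.368 → ⌈·⌉ = 3660
j=11: r + 10k = 4064.634666… → ⌈·⌉ = 4065
j=12: r + 11k = 4469.901333… → ⌈·⌉ = 4470
j=13: r + 12k = 4875.168 → ⌈·⌉ = 4876
j=14: r + 13k = 5280.434666… → ⌈·⌉ = 5281
j=15: r + 14k = 5685.701333… → ⌈·⌉ = 5686

12, 418, 823, 1228, 1634, 2039, 2444, 2849, 3255, 3660, 4065, 4470, 4876, 5281, 5686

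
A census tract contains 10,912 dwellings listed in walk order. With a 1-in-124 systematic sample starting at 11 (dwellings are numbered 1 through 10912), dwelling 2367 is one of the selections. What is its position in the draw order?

20

k = 124
position = (2367 − 11)/124 + 1 = 2356/124 + 1 = 19 + 1 = 20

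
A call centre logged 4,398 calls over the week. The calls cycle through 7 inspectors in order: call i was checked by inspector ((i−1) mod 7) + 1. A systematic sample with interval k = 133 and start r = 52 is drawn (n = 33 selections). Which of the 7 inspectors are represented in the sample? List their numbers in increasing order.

Consecutive selections differ by k = 133, so their inspector numbers differ by 133 mod 7 = 0.
gcd(133, 7) = 7, so the sample visits 7/7 = 1 distinct residues mod 7.
Start 52 is inspector 3; the inspectors hit are 3.

3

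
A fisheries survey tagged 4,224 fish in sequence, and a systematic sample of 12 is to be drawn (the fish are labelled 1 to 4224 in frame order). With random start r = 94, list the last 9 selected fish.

1150, 1502, 1854, 2206, 2558, 2910, 3262, 3614, 3966

k = N/n = 4224/12 = 352
4th selection = 94 + 3×352 = 1150
5th: 1150 + 352 = 1502
6th: 1502 + 352 = 1854
7th: 1854 + 352 = 2206
8th: 2206 + 352 = 2558
9th: 2558 + 352 = 2910
10th: 2910 + 352 = 3262
11th: 3262 + 352 = 3614
12th: 3614 + 352 = 3966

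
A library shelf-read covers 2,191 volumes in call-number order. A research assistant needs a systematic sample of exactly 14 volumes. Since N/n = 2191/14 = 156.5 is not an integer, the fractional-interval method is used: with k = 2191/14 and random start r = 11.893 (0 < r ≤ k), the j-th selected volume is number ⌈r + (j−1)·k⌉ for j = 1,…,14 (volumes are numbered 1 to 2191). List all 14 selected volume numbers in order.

12, 169, 325, 482, 638, 795, 951, 1108, 1264, 1421, 1577, 1734, 1890, 2047

j=1: r + 0k = 11.893 → ⌈·⌉ = 12
j=2: r + 1k = 168.393 → ⌈·⌉ = 169
j=3: r + 2k = 324.893 → ⌈·⌉ = 325
j=4: r + 3k = 481.393 → ⌈·⌉ = 482
j=5: r + 4k = 637.893 → ⌈·⌉ = 638
j=6: r + 5k = 794.393 → ⌈·⌉ = 795
j=7: r + 6k = 950.893 → ⌈·⌉ = 951
j=8: r + 7k = 1107.393 → ⌈·⌉ = 1108
j=9: r + 8k = 1263.893 → ⌈·⌉ = 1264
j=10: r + 9k = 1420.393 → ⌈·⌉ = 1421
j=11: r + 10k = 1576.893 → ⌈·⌉ = 1577
j=12: r + 11k = 1733.393 → ⌈·⌉ = 1734
j=13: r + 12k = 1889.893 → ⌈·⌉ = 1890
j=14: r + 13k = 2046.393 → ⌈·⌉ = 2047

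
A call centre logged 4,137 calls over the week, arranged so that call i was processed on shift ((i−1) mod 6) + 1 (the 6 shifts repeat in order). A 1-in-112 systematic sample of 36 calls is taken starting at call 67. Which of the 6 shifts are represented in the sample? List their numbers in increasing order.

Consecutive selections differ by k = 112, so their shift numbers differ by 112 mod 6 = 4.
gcd(112, 6) = 2, so the sample visits 6/2 = 3 distinct residues mod 6.
Start 67 is shift 1; the shifts hit are 1, 3, 5.

1, 3, 5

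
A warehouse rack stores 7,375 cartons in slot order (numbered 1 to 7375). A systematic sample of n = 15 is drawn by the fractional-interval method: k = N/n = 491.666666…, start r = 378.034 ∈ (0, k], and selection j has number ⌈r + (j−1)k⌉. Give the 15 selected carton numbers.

379, 870, 1362, 1854, 2345, 2837, 3329, 3820, 4312, 4804, 5295, 5787, 6279, 6770, 7262

j=1: r + 0k = 378.034 → ⌈·⌉ = 379
j=2: r + 1k = 869.700666… → ⌈·⌉ = 870
j=3: r + 2k = 1361.367333… → ⌈·⌉ = 1362
j=4: r + 3k = 1853.034 → ⌈·⌉ = 1854
j=5: r + 4k = 2344.700666… → ⌈·⌉ = 2345
j=6: r + 5k = 2836.367333… → ⌈·⌉ = 2837
j=7: r + 6k = 3328.034 → ⌈·⌉ = 3329
j=8: r + 7k = 3819.700666… → ⌈·⌉ = 3820
j=9: r + 8k = 4311.367333… → ⌈·⌉ = 4312
j=10: r + 9k = 4803.034 → ⌈·⌉ = 4804
j=11: r + 10k = 5294.700666… → ⌈·⌉ = 5295
j=12: r + 11k = 5786.367333… → ⌈·⌉ = 5787
j=13: r + 12k = 6278.034 → ⌈·⌉ = 6279
j=14: r + 13k = 6769.700666… → ⌈·⌉ = 6770
j=15: r + 14k = 7261.367333… → ⌈·⌉ = 7262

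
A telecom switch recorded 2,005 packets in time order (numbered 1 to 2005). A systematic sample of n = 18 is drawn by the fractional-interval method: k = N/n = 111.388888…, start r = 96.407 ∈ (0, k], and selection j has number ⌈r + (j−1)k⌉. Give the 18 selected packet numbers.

97, 208, 320, 431, 542, 654, 765, 877, 988, 1099, 1211, 1322, 1434, 1545, 1656, 1768, 1879, 1991

j=1: r + 0k = 96.407 → ⌈·⌉ = 97
j=2: r + 1k = 207.795888… → ⌈·⌉ = 208
j=3: r + 2k = 319.184777… → ⌈·⌉ = 320
j=4: r + 3k = 430.573666… → ⌈·⌉ = 431
j=5: r + 4k = 541.962555… → ⌈·⌉ = 542
j=6: r + 5k = 653.351444… → ⌈·⌉ = 654
j=7: r + 6k = 764.740333… → ⌈·⌉ = 765
j=8: r + 7k = 876.129222… → ⌈·⌉ = 877
j=9: r + 8k = 987.518111… → ⌈·⌉ = 988
j=10: r + 9k = 1098.907 → ⌈·⌉ = 1099
j=11: r + 10k = 1210.295888… → ⌈·⌉ = 1211
j=12: r + 11k = 1321.684777… → ⌈·⌉ = 1322
j=13: r + 12k = 1433.073666… → ⌈·⌉ = 1434
j=14: r + 13k = 1544.462555… → ⌈·⌉ = 1545
j=15: r + 14k = 1655.851444… → ⌈·⌉ = 1656
j=16: r + 15k = 1767.240333… → ⌈·⌉ = 1768
j=17: r + 16k = 1878.629222… → ⌈·⌉ = 1879
j=18: r + 17k = 1990.018111… → ⌈·⌉ = 1991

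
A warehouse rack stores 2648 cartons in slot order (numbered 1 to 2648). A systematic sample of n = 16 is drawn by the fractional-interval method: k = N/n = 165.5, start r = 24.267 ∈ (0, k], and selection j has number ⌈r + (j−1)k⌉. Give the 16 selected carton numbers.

25, 190, 356, 521, 687, 852, 1018, 1183, 1349, 1514, 1680, 1845, 2011, 2176, 2342, 2507

j=1: r + 0k = 24.267 → ⌈·⌉ = 25
j=2: r + 1k = 189.767 → ⌈·⌉ = 190
j=3: r + 2k = 355.267 → ⌈·⌉ = 356
j=4: r + 3k = 520.767 → ⌈·⌉ = 521
j=5: r + 4k = 686.267 → ⌈·⌉ = 687
j=6: r + 5k = 851.767 → ⌈·⌉ = 852
j=7: r + 6k = 1017.267 → ⌈·⌉ = 1018
j=8: r + 7k = 1182.767 → ⌈·⌉ = 1183
j=9: r + 8k = 1348.267 → ⌈·⌉ = 1349
j=10: r + 9k = 1513.767 → ⌈·⌉ = 1514
j=11: r + 10k = 1679.267 → ⌈·⌉ = 1680
j=12: r + 11k = 1844.767 → ⌈·⌉ = 1845
j=13: r + 12k = 2010.267 → ⌈·⌉ = 2011
j=14: r + 13k = 2175.767 → ⌈·⌉ = 2176
j=15: r + 14k = 2341.267 → ⌈·⌉ = 2342
j=16: r + 15k = 2506.767 → ⌈·⌉ = 2507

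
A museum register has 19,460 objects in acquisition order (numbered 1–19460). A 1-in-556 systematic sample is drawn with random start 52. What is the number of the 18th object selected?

k = 556
18th selection = r + (18−1)·k = 52 + 17×556 = 52 + 9452 = 9504

9504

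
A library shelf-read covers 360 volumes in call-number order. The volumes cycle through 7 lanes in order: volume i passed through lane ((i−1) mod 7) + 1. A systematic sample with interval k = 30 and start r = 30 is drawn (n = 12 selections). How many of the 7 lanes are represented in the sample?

Consecutive selections differ by k = 30, so their lane numbers differ by 30 mod 7 = 2.
gcd(30, 7) = 1, so the sample visits 7/1 = 7 distinct residues mod 7.
Start 30 is lane 2; the lanes hit are 1, 2, 3, 4, 5, 6, 7.

7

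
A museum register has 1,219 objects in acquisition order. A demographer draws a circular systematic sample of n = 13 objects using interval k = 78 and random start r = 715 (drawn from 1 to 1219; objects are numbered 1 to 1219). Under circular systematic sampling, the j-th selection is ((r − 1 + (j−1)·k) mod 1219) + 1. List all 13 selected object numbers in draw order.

715, 793, 871, 949, 1027, 1105, 1183, 42, 120, 198, 276, 354, 432

Selection 1: 715
Selection 2: 715 + 78 = 793
Selection 3: 793 + 78 = 871
Selection 4: 871 + 78 = 949
Selection 5: 949 + 78 = 1027
Selection 6: 1027 + 78 = 1105
Selection 7: 1105 + 78 = 1183
Selection 8: 1183 + 78 = 1261 → 1261 − 1219 = 42
Selection 9: 42 + 78 = 120
Selection 10: 120 + 78 = 198
Selection 11: 198 + 78 = 276
Selection 12: 276 + 78 = 354
Selection 13: 354 + 78 = 432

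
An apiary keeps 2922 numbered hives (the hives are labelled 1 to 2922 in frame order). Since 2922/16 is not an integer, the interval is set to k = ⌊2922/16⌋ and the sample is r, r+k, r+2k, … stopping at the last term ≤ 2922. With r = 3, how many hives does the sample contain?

17

k = ⌊2922/16⌋ = 182
Achieved size = ⌊(2922 − 3)/182⌋ + 1 = ⌊2919/182⌋ + 1 = 16 + 1 = 17
(last selection: 3 + 16×182 = 2915 ≤ 2922; next would be 3097 > 2922)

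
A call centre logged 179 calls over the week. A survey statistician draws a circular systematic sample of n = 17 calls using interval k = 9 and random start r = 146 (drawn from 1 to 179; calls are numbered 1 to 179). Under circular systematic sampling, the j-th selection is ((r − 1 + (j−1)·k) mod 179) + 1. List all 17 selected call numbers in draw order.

146, 155, 164, 173, 3, 12, 21, 30, 39, 48, 57, 66, 75, 84, 93, 102, 111

Selection 1: 146
Selection 2: 146 + 9 = 155
Selection 3: 155 + 9 = 164
Selection 4: 164 + 9 = 173
Selection 5: 173 + 9 = 182 → 182 − 179 = 3
Selection 6: 3 + 9 = 12
Selection 7: 12 + 9 = 21
Selection 8: 21 + 9 = 30
Selection 9: 30 + 9 = 39
Selection 10: 39 + 9 = 48
Selection 11: 48 + 9 = 57
Selection 12: 57 + 9 = 66
Selection 13: 66 + 9 = 75
Selection 14: 75 + 9 = 84
Selection 15: 84 + 9 = 93
Selection 16: 93 + 9 = 102
Selection 17: 102 + 9 = 111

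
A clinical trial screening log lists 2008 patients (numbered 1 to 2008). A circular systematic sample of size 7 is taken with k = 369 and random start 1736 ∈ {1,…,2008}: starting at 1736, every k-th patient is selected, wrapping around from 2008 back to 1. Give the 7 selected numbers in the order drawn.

Selection 1: 1736
Selection 2: 1736 + 369 = 2105 → 2105 − 2008 = 97
Selection 3: 97 + 369 = 466
Selection 4: 466 + 369 = 835
Selection 5: 835 + 369 = 1204
Selection 6: 1204 + 369 = 1573
Selection 7: 1573 + 369 = 1942

1736, 97, 466, 835, 1204, 1573, 1942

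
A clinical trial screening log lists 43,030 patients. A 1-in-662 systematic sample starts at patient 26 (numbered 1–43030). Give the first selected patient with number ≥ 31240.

k = 662
Steps past start: ⌈(31240 − 26)/662⌉ = ⌈31214/662⌉ = 48
Selected patient: 26 + 48×662 = 31802

31802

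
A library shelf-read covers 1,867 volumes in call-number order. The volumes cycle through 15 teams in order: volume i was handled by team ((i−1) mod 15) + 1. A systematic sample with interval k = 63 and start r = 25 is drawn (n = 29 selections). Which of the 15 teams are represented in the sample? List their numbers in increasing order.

1, 4, 7, 10, 13

Consecutive selections differ by k = 63, so their team numbers differ by 63 mod 15 = 3.
gcd(63, 15) = 3, so the sample visits 15/3 = 5 distinct residues mod 15.
Start 25 is team 10; the teams hit are 1, 4, 7, 10, 13.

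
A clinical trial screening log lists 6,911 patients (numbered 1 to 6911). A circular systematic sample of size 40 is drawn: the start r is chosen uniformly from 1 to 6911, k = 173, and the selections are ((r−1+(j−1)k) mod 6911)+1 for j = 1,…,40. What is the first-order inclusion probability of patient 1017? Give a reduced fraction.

For each position j, as r ranges over 1…6911 the j-th selection hits every patient exactly once, so patient 1017 is selected for exactly 40 of the 6911 starts.
Inclusion probability = 40/6911.

40/6911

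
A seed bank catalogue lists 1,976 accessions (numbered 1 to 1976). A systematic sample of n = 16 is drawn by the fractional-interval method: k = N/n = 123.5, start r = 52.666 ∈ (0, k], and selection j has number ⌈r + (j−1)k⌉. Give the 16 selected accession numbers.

53, 177, 300, 424, 547, 671, 794, 918, 1041, 1165, 1288, 1412, 1535, 1659, 1782, 1906

j=1: r + 0k = 52.666 → ⌈·⌉ = 53
j=2: r + 1k = 176.166 → ⌈·⌉ = 177
j=3: r + 2k = 299.666 → ⌈·⌉ = 300
j=4: r + 3k = 423.166 → ⌈·⌉ = 424
j=5: r + 4k = 546.666 → ⌈·⌉ = 547
j=6: r + 5k = 670.166 → ⌈·⌉ = 671
j=7: r + 6k = 793.666 → ⌈·⌉ = 794
j=8: r + 7k = 917.166 → ⌈·⌉ = 918
j=9: r + 8k = 1040.666 → ⌈·⌉ = 1041
j=10: r + 9k = 1164.166 → ⌈·⌉ = 1165
j=11: r + 10k = 1287.666 → ⌈·⌉ = 1288
j=12: r + 11k = 1411.166 → ⌈·⌉ = 1412
j=13: r + 12k = 1534.666 → ⌈·⌉ = 1535
j=14: r + 13k = 1658.166 → ⌈·⌉ = 1659
j=15: r + 14k = 1781.666 → ⌈·⌉ = 1782
j=16: r + 15k = 1905.166 → ⌈·⌉ = 1906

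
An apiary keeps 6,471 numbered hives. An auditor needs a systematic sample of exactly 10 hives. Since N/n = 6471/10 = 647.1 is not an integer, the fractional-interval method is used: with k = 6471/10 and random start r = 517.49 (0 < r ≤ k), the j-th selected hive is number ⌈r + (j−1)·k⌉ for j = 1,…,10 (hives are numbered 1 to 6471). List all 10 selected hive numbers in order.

j=1: r + 0k = 517.49 → ⌈·⌉ = 518
j=2: r + 1k = 1164.59 → ⌈·⌉ = 1165
j=3: r + 2k = 1811.69 → ⌈·⌉ = 1812
j=4: r + 3k = 2458.79 → ⌈·⌉ = 2459
j=5: r + 4k = 3105.89 → ⌈·⌉ = 3106
j=6: r + 5k = 3752.99 → ⌈·⌉ = 3753
j=7: r + 6k = 4400.09 → ⌈·⌉ = 4401
j=8: r + 7k = 5047.19 → ⌈·⌉ = 5048
j=9: r + 8k = 5694.29 → ⌈·⌉ = 5695
j=10: r + 9k = 6341.39 → ⌈·⌉ = 6342

518, 1165, 1812, 2459, 3106, 3753, 4401, 5048, 5695, 6342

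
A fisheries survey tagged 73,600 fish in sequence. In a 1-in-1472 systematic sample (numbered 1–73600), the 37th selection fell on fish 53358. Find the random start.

k = 1472
r = 53358 − (37−1)×1472 = 53358 − 52992 = 366

366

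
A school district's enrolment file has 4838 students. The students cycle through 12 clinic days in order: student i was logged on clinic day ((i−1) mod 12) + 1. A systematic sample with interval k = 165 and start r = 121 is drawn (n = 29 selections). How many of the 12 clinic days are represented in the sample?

Consecutive selections differ by k = 165, so their clinic day numbers differ by 165 mod 12 = 9.
gcd(165, 12) = 3, so the sample visits 12/3 = 4 distinct residues mod 12.
Start 121 is clinic day 1; the clinic days hit are 1, 4, 7, 10.

4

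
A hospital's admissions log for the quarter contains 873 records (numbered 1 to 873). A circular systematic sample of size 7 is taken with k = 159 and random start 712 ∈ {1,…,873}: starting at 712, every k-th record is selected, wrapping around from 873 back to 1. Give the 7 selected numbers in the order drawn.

712, 871, 157, 316, 475, 634, 793

Selection 1: 712
Selection 2: 712 + 159 = 871
Selection 3: 871 + 159 = 1030 → 1030 − 873 = 157
Selection 4: 157 + 159 = 316
Selection 5: 316 + 159 = 475
Selection 6: 475 + 159 = 634
Selection 7: 634 + 159 = 793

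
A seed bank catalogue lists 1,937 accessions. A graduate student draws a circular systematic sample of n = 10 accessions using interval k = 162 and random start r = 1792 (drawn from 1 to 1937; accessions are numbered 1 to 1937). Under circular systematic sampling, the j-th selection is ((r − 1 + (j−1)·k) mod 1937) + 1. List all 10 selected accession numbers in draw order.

Selection 1: 1792
Selection 2: 1792 + 162 = 1954 → 1954 − 1937 = 17
Selection 3: 17 + 162 = 179
Selection 4: 179 + 162 = 341
Selection 5: 341 + 162 = 503
Selection 6: 503 + 162 = 665
Selection 7: 665 + 162 = 827
Selection 8: 827 + 162 = 989
Selection 9: 989 + 162 = 1151
Selection 10: 1151 + 162 = 1313

1792, 17, 179, 341, 503, 665, 827, 989, 1151, 1313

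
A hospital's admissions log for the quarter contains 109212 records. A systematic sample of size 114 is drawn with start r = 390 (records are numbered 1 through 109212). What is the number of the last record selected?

108644

k = 109212/114 = 958
114th selection = r + (114−1)·k = 390 + 113×958 = 390 + 108254 = 108644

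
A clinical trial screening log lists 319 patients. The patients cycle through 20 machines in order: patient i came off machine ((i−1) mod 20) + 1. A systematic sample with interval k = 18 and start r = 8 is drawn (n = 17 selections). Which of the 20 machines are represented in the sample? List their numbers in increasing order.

2, 4, 6, 8, 10, 12, 14, 16, 18, 20

Consecutive selections differ by k = 18, so their machine numbers differ by 18 mod 20 = 18.
gcd(18, 20) = 2, so the sample visits 20/2 = 10 distinct residues mod 20.
Start 8 is machine 8; the machines hit are 2, 4, 6, 8, 10, 12, 14, 16, 18, 20.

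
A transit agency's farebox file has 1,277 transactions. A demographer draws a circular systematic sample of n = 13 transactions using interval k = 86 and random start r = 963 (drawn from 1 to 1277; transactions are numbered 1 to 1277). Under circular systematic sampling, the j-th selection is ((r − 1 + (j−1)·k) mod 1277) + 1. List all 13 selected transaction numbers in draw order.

Selection 1: 963
Selection 2: 963 + 86 = 1049
Selection 3: 1049 + 86 = 1135
Selection 4: 1135 + 86 = 1221
Selection 5: 1221 + 86 = 1307 → 1307 − 1277 = 30
Selection 6: 30 + 86 = 116
Selection 7: 116 + 86 = 202
Selection 8: 202 + 86 = 288
Selection 9: 288 + 86 = 374
Selection 10: 374 + 86 = 460
Selection 11: 460 + 86 = 546
Selection 12: 546 + 86 = 632
Selection 13: 632 + 86 = 718

963, 1049, 1135, 1221, 30, 116, 202, 288, 374, 460, 546, 632, 718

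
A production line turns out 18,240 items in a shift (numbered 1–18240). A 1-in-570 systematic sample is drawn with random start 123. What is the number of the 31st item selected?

17223

k = 570
31st selection = r + (31−1)·k = 123 + 30×570 = 123 + 17100 = 17223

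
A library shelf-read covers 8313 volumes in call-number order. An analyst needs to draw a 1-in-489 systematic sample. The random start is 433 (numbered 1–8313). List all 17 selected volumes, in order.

volume 1: 433
volume 2: 433 + 489 = 922
volume 3: 922 + 489 = 1411
volume 4: 1411 + 489 = 1900
volume 5: 1900 + 489 = 2389
volume 6: 2389 + 489 = 2878
volume 7: 2878 + 489 = 3367
volume 8: 3367 + 489 = 3856
volume 9: 3856 + 489 = 4345
volume 10: 4345 + 489 = 4834
volume 11: 4834 + 489 = 5323
volume 12: 5323 + 489 = 5812
volume 13: 5812 + 489 = 6301
volume 14: 6301 + 489 = 6790
volume 15: 6790 + 489 = 7279
volume 16: 7279 + 489 = 7768
volume 17: 7768 + 489 = 8257

433, 922, 1411, 1900, 2389, 2878, 3367, 3856, 4345, 4834, 5323, 5812, 6301, 6790, 7279, 7768, 8257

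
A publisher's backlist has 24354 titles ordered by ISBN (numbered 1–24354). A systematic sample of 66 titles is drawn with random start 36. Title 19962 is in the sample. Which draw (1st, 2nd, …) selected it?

55

k = 24354/66 = 369
position = (19962 − 36)/369 + 1 = 19926/369 + 1 = 54 + 1 = 55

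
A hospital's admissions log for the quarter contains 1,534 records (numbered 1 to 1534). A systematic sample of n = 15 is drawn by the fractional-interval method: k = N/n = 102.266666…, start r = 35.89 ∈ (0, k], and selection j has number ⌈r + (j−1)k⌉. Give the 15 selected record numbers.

36, 139, 241, 343, 445, 548, 650, 752, 855, 957, 1059, 1161, 1264, 1366, 1468

j=1: r + 0k = 35.89 → ⌈·⌉ = 36
j=2: r + 1k = 138.156666… → ⌈·⌉ = 139
j=3: r + 2k = 240.423333… → ⌈·⌉ = 241
j=4: r + 3k = 342.69 → ⌈·⌉ = 343
j=5: r + 4k = 444.956666… → ⌈·⌉ = 445
j=6: r + 5k = 547.223333… → ⌈·⌉ = 548
j=7: r + 6k = 649.49 → ⌈·⌉ = 650
j=8: r + 7k = 751.756666… → ⌈·⌉ = 752
j=9: r + 8k = 854.023333… → ⌈·⌉ = 855
j=10: r + 9k = 956.29 → ⌈·⌉ = 957
j=11: r + 10k = 1058.556666… → ⌈·⌉ = 1059
j=12: r + 11k = 1160.823333… → ⌈·⌉ = 1161
j=13: r + 12k = 1263.09 → ⌈·⌉ = 1264
j=14: r + 13k = 1365.356666… → ⌈·⌉ = 1366
j=15: r + 14k = 1467.623333… → ⌈·⌉ = 1468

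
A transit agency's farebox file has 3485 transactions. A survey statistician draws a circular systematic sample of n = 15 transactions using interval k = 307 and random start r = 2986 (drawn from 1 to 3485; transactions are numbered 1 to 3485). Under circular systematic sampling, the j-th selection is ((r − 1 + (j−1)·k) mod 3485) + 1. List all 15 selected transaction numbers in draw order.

2986, 3293, 115, 422, 729, 1036, 1343, 1650, 1957, 2264, 2571, 2878, 3185, 7, 314

Selection 1: 2986
Selection 2: 2986 + 307 = 3293
Selection 3: 3293 + 307 = 3600 → 3600 − 3485 = 115
Selection 4: 115 + 307 = 422
Selection 5: 422 + 307 = 729
Selection 6: 729 + 307 = 1036
Selection 7: 1036 + 307 = 1343
Selection 8: 1343 + 307 = 1650
Selection 9: 1650 + 307 = 1957
Selection 10: 1957 + 307 = 2264
Selection 11: 2264 + 307 = 2571
Selection 12: 2571 + 307 = 2878
Selection 13: 2878 + 307 = 3185
Selection 14: 3185 + 307 = 3492 → 3492 − 3485 = 7
Selection 15: 7 + 307 = 314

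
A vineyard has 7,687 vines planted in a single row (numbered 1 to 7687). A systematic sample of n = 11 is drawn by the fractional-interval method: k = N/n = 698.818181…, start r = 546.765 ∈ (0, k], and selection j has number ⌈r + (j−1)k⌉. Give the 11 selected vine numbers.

547, 1246, 1945, 2644, 3343, 4041, 4740, 5439, 6138, 6837, 7535

j=1: r + 0k = 546.765 → ⌈·⌉ = 547
j=2: r + 1k = 1245.583181… → ⌈·⌉ = 1246
j=3: r + 2k = 1944.401363… → ⌈·⌉ = 1945
j=4: r + 3k = 2643.219545… → ⌈·⌉ = 2644
j=5: r + 4k = 3342.037727… → ⌈·⌉ = 3343
j=6: r + 5k = 4040.855909… → ⌈·⌉ = 4041
j=7: r + 6k = 4739.674090… → ⌈·⌉ = 4740
j=8: r + 7k = 5438.492272… → ⌈·⌉ = 5439
j=9: r + 8k = 6137.310454… → ⌈·⌉ = 6138
j=10: r + 9k = 6836.128636… → ⌈·⌉ = 6837
j=11: r + 10k = 7534.946818… → ⌈·⌉ = 7535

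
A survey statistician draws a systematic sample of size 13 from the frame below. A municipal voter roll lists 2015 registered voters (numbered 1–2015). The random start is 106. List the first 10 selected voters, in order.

106, 261, 416, 571, 726, 881, 1036, 1191, 1346, 1501

k = N/n = 2015/13 = 155
voter 1: 106
voter 2: 106 + 155 = 261
voter 3: 261 + 155 = 416
voter 4: 416 + 155 = 571
voter 5: 571 + 155 = 726
voter 6: 726 + 155 = 881
voter 7: 881 + 155 = 1036
voter 8: 1036 + 155 = 1191
voter 9: 1191 + 155 = 1346
voter 10: 1346 + 155 = 1501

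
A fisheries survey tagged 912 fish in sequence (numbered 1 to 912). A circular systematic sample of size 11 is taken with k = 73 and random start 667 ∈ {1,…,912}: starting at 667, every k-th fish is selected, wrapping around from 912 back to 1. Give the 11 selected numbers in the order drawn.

Selection 1: 667
Selection 2: 667 + 73 = 740
Selection 3: 740 + 73 = 813
Selection 4: 813 + 73 = 886
Selection 5: 886 + 73 = 959 → 959 − 912 = 47
Selection 6: 47 + 73 = 120
Selection 7: 120 + 73 = 193
Selection 8: 193 + 73 = 266
Selection 9: 266 + 73 = 339
Selection 10: 339 + 73 = 412
Selection 11: 412 + 73 = 485

667, 740, 813, 886, 47, 120, 193, 266, 339, 412, 485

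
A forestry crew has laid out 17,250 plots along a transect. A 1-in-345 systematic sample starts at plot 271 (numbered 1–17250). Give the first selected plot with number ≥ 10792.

k = 345
Steps past start: ⌈(10792 − 271)/345⌉ = ⌈10521/345⌉ = 31
Selected plot: 271 + 31×345 = 10966

10966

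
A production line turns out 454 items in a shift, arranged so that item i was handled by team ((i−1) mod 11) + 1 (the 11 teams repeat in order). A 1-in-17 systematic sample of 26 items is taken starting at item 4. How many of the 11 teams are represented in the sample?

Consecutive selections differ by k = 17, so their team numbers differ by 17 mod 11 = 6.
gcd(17, 11) = 1, so the sample visits 11/1 = 11 distinct residues mod 11.
Start 4 is team 4; the teams hit are 1, 2, 3, 4, 5, 6, 7, 8, 9, 10, 11.

11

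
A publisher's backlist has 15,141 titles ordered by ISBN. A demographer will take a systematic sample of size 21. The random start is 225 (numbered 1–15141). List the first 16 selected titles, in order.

225, 946, 1667, 2388, 3109, 3830, 4551, 5272, 5993, 6714, 7435, 8156, 8877, 9598, 10319, 11040

k = N/n = 15141/21 = 721
title 1: 225
title 2: 225 + 721 = 946
title 3: 946 + 721 = 1667
title 4: 1667 + 721 = 2388
title 5: 2388 + 721 = 3109
title 6: 3109 + 721 = 3830
title 7: 3830 + 721 = 4551
title 8: 4551 + 721 = 5272
title 9: 5272 + 721 = 5993
title 10: 5993 + 721 = 6714
title 11: 6714 + 721 = 7435
title 12: 7435 + 721 = 8156
title 13: 8156 + 721 = 8877
title 14: 8877 + 721 = 9598
title 15: 9598 + 721 = 10319
title 16: 10319 + 721 = 11040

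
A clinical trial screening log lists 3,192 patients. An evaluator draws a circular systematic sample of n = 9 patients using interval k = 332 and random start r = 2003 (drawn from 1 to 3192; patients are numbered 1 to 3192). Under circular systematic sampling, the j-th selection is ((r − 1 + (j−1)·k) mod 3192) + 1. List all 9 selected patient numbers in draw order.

Selection 1: 2003
Selection 2: 2003 + 332 = 2335
Selection 3: 2335 + 332 = 2667
Selection 4: 2667 + 332 = 2999
Selection 5: 2999 + 332 = 3331 → 3331 − 3192 = 139
Selection 6: 139 + 332 = 471
Selection 7: 471 + 332 = 803
Selection 8: 803 + 332 = 1135
Selection 9: 1135 + 332 = 1467

2003, 2335, 2667, 2999, 139, 471, 803, 1135, 1467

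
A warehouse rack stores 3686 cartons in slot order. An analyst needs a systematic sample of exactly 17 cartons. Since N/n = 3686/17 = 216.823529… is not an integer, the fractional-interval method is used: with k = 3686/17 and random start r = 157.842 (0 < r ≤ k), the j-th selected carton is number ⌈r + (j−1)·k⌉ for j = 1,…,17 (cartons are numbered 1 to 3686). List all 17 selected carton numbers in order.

j=1: r + 0k = 157.842 → ⌈·⌉ = 158
j=2: r + 1k = 374.665529… → ⌈·⌉ = 375
j=3: r + 2k = 591.489058… → ⌈·⌉ = 592
j=4: r + 3k = 808.312588… → ⌈·⌉ = 809
j=5: r + 4k = 1025.136117… → ⌈·⌉ = 1026
j=6: r + 5k = 1241.959647… → ⌈·⌉ = 1242
j=7: r + 6k = 1458.783176… → ⌈·⌉ = 1459
j=8: r + 7k = 1675.606705… → ⌈·⌉ = 1676
j=9: r + 8k = 1892.430235… → ⌈·⌉ = 1893
j=10: r + 9k = 2109.253764… → ⌈·⌉ = 2110
j=11: r + 10k = 2326.077294… → ⌈·⌉ = 2327
j=12: r + 11k = 2542.900823… → ⌈·⌉ = 2543
j=13: r + 12k = 2759.724352… → ⌈·⌉ = 2760
j=14: r + 13k = 2976.547882… → ⌈·⌉ = 2977
j=15: r + 14k = 3193.371411… → ⌈·⌉ = 3194
j=16: r + 15k = 3410.194941… → ⌈·⌉ = 3411
j=17: r + 16k = 3627.018470… → ⌈·⌉ = 3628

158, 375, 592, 809, 1026, 1242, 1459, 1676, 1893, 2110, 2327, 2543, 2760, 2977, 3194, 3411, 3628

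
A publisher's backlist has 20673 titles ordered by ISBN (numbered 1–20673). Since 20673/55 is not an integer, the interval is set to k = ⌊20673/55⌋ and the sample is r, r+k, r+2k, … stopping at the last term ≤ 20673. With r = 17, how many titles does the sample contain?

56

k = ⌊20673/55⌋ = 375
Achieved size = ⌊(20673 − 17)/375⌋ + 1 = ⌊20656/375⌋ + 1 = 55 + 1 = 56
(last selection: 17 + 55×375 = 20642 ≤ 20673; next would be 21017 > 20673)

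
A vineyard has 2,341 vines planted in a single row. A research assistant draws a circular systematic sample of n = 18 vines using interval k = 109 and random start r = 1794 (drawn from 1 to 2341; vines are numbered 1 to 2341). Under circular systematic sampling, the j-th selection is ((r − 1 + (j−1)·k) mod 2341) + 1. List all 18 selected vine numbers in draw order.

Selection 1: 1794
Selection 2: 1794 + 109 = 1903
Selection 3: 1903 + 109 = 2012
Selection 4: 2012 + 109 = 2121
Selection 5: 2121 + 109 = 2230
Selection 6: 2230 + 109 = 2339
Selection 7: 2339 + 109 = 2448 → 2448 − 2341 = 107
Selection 8: 107 + 109 = 216
Selection 9: 216 + 109 = 325
Selection 10: 325 + 109 = 434
Selection 11: 434 + 109 = 543
Selection 12: 543 + 109 = 652
Selection 13: 652 + 109 = 761
Selection 14: 761 + 109 = 870
Selection 15: 870 + 109 = 979
Selection 16: 979 + 109 = 1088
Selection 17: 1088 + 109 = 1197
Selection 18: 1197 + 109 = 1306

1794, 1903, 2012, 2121, 2230, 2339, 107, 216, 325, 434, 543, 652, 761, 870, 979, 1088, 1197, 1306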